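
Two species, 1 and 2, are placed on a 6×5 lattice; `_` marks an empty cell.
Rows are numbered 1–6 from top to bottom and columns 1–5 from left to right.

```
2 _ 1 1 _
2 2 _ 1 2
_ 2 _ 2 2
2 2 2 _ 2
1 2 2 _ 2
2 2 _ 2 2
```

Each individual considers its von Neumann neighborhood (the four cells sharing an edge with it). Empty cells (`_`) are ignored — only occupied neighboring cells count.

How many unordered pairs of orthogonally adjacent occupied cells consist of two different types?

5

Scan each occupied cell's neighbors to the right and below so each pair is counted once.
Row 1: 2(1,1)–2(2,1)= 1(1,3)–1(1,4)= 1(1,4)–1(2,4)=  → 0/3 unlike.
Row 2: 2(2,1)–2(2,2)= 2(2,2)–2(3,2)= 1(2,4)–2(2,5)≠ 1(2,4)–2(3,4)≠ 2(2,5)–2(3,5)=  → 2/5 unlike.
Row 3: 2(3,2)–2(4,2)= 2(3,4)–2(3,5)= 2(3,5)–2(4,5)=  → 0/3 unlike.
Row 4: 2(4,1)–2(4,2)= 2(4,1)–1(5,1)≠ 2(4,2)–2(4,3)= 2(4,2)–2(5,2)= 2(4,3)–2(5,3)= 2(4,5)–2(5,5)=  → 1/6 unlike.
Row 5: 1(5,1)–2(5,2)≠ 1(5,1)–2(6,1)≠ 2(5,2)–2(5,3)= 2(5,2)–2(6,2)= 2(5,5)–2(6,5)=  → 2/5 unlike.
Row 6: 2(6,1)–2(6,2)= 2(6,4)–2(6,5)=  → 0/2 unlike.
Total adjacent occupied pairs: 24; unlike-type pairs: 5.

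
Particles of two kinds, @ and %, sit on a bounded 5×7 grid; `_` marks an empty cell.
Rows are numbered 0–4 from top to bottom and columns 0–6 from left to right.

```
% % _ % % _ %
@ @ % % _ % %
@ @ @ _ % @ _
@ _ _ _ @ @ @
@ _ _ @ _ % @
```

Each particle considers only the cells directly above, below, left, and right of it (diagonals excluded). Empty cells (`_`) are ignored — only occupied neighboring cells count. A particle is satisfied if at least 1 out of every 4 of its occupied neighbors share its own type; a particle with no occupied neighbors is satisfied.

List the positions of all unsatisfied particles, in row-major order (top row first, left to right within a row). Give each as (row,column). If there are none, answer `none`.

(2,4), (4,5)

Row 0: (0,0)% 1/2 ok · (0,1)% 1/2 ok · (0,3)% 2/2 ok · (0,4)% 1/1 ok · (0,6)% 1/1 ok
Row 1: (1,0)@ 2/3 ok · (1,1)@ 2/4 ok · (1,2)% 1/3 ok · (1,3)% 2/2 ok · (1,5)% 1/2 ok · (1,6)% 2/2 ok
Row 2: (2,0)@ 3/3 ok · (2,1)@ 3/3 ok · (2,2)@ 1/2 ok · (2,4)% 0/2 unhappy · (2,5)@ 1/3 ok
Row 3: (3,0)@ 2/2 ok · (3,4)@ 1/2 ok · (3,5)@ 3/4 ok · (3,6)@ 2/2 ok
Row 4: (4,0)@ 1/1 ok · (4,3)@ 0/0 ok · (4,5)% 0/2 unhappy · (4,6)@ 1/2 ok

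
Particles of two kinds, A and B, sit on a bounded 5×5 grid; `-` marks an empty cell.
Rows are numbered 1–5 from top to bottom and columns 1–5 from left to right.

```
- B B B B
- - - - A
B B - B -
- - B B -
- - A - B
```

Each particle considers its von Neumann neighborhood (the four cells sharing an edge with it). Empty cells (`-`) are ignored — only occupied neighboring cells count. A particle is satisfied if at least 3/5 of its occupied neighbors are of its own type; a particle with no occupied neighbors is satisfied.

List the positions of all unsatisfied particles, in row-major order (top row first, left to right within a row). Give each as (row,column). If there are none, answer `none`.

(1,5), (2,5), (4,3), (5,3)

Row 1: (1,2)B 1/1 ok · (1,3)B 2/2 ok · (1,4)B 2/2 ok · (1,5)B 1/2 unhappy
Row 2: (2,5)A 0/1 unhappy
Row 3: (3,1)B 1/1 ok · (3,2)B 1/1 ok · (3,4)B 1/1 ok
Row 4: (4,3)B 1/2 unhappy · (4,4)B 2/2 ok
Row 5: (5,3)A 0/1 unhappy · (5,5)B 0/0 ok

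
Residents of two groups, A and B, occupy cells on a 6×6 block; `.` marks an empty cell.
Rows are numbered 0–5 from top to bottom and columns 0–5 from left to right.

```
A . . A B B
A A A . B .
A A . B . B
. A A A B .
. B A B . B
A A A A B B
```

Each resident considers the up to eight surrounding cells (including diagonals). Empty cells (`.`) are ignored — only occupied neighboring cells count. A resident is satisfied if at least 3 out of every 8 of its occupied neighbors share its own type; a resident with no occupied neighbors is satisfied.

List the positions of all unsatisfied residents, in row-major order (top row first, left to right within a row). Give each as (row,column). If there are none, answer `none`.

Row 0: (0,0)A 2/2 ok · (0,3)A 1/3 unhappy · (0,4)B 2/3 ok · (0,5)B 2/2 ok
Row 1: (1,0)A 4/4 ok · (1,1)A 5/5 ok · (1,2)A 3/4 ok · (1,4)B 4/5 ok
Row 2: (2,0)A 4/4 ok · (2,1)A 6/6 ok · (2,3)B 2/5 ok · (2,5)B 2/2 ok
Row 3: (3,1)A 4/5 ok · (3,2)A 4/7 ok · (3,3)A 2/5 ok · (3,4)B 4/5 ok
Row 4: (4,1)B 0/6 unhappy · (4,2)A 6/8 ok · (4,3)B 2/7 unhappy · (4,5)B 3/3 ok
Row 5: (5,0)A 1/2 ok · (5,1)A 3/4 ok · (5,2)A 3/5 ok · (5,3)A 2/4 ok · (5,4)B 3/4 ok · (5,5)B 2/2 ok

(0,3), (4,1), (4,3)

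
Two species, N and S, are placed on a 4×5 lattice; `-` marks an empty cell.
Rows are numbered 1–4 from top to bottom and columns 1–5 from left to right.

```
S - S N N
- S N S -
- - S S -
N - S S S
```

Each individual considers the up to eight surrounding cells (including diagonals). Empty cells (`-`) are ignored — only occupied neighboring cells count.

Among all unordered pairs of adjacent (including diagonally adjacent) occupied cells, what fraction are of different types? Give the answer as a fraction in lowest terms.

1/3

Scan each occupied cell's neighbors to the right and below (and the two forward diagonals) so each pair is counted once.
From row 1: 4 unlike of 9 pairs (running 4/9).
From row 2: 4 unlike of 7 pairs (running 8/16).
From row 3: 0 unlike of 6 pairs (running 8/22).
From row 4: 0 unlike of 2 pairs (running 8/24).
Total adjacent occupied pairs: 24; unlike-type pairs: 8.
8/24 reduces to 1/3.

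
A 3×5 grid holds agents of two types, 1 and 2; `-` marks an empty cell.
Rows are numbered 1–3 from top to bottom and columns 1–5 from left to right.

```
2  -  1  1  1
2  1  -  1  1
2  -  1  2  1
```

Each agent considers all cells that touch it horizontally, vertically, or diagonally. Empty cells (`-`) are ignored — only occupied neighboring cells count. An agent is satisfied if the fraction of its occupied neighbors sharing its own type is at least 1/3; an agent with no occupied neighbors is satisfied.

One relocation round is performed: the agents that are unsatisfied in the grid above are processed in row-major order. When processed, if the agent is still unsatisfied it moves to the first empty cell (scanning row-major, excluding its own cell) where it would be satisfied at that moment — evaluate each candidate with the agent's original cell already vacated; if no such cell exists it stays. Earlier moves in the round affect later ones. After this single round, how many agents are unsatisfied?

Initially unsatisfied (in order): (3,4).
  (3,4) → (1,2).
Resulting grid:
2 2 1 1 1
2 1 - 1 1
2 - 1 - 1
All satisfied now.

0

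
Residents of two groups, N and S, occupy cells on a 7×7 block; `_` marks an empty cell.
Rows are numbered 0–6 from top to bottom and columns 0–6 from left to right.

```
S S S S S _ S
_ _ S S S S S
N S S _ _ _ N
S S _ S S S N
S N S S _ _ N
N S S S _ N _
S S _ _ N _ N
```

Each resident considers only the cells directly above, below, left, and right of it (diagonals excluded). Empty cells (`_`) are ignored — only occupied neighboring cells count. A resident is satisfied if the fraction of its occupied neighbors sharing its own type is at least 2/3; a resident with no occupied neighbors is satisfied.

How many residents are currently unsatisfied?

Row 0: (0,0)S 1/1 satisfied · (0,1)S 2/2 satisfied · (0,2)S 3/3 satisfied · (0,3)S 3/3 satisfied · (0,4)S 2/2 satisfied · (0,6)S 1/1 satisfied
Row 1: (1,2)S 3/3 satisfied · (1,3)S 3/3 satisfied · (1,4)S 3/3 satisfied · (1,5)S 2/2 satisfied · (1,6)S 2/3 satisfied
Row 2: (2,0)N 0/2 not · (2,1)S 2/3 satisfied · (2,2)S 2/2 satisfied · (2,6)N 1/2 not
Row 3: (3,0)S 2/3 satisfied · (3,1)S 2/3 satisfied · (3,3)S 2/2 satisfied · (3,4)S 2/2 satisfied · (3,5)S 1/2 not · (3,6)N 2/3 satisfied
Row 4: (4,0)S 1/3 not · (4,1)N 0/4 not · (4,2)S 2/3 satisfied · (4,3)S 3/3 satisfied · (4,6)N 1/1 satisfied
Row 5: (5,0)N 0/3 not · (5,1)S 2/4 not · (5,2)S 3/3 satisfied · (5,3)S 2/2 satisfied · (5,5)N 0/0 satisfied
Row 6: (6,0)S 1/2 not · (6,1)S 2/2 satisfied · (6,4)N 0/0 satisfied · (6,6)N 0/0 satisfied
Unsatisfied: (2,0), (2,6), (3,5), (4,0), (4,1), (5,0), (5,1), (6,0) — 8 in total.

8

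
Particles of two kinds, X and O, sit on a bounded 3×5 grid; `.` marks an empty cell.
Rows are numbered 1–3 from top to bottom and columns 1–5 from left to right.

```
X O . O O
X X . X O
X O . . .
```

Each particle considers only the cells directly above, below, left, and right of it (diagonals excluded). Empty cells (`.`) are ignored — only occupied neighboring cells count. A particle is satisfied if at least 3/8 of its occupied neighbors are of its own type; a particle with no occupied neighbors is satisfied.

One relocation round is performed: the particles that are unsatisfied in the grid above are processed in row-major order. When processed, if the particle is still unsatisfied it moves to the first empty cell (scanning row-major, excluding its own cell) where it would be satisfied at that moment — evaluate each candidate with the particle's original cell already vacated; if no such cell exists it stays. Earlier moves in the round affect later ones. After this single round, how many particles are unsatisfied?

0

Initially unsatisfied (in order): (1,2), (2,2), (2,4), (3,2).
  (1,2) → (1,3).
  (2,2): now satisfied by earlier moves; stays.
  (2,4) → (1,2).
  (3,2) → (2,3).
Resulting grid:
X X O O O
X X O . O
X . . . .
All satisfied now.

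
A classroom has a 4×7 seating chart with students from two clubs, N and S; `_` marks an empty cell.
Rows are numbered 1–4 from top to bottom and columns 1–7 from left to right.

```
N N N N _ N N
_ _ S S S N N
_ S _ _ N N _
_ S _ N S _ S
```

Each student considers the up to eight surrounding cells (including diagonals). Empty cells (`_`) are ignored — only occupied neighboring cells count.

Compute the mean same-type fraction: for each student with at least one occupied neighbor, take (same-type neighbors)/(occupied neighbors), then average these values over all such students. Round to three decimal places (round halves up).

(1,1)N 1/1
(1,2)N 2/3
(1,3)N 2/4
(1,4)N 1/4
(1,6)N 3/4
(1,7)N 3/3
(2,3)S 2/5
(2,4)S 2/5
(2,5)S 1/6
(2,6)N 5/6
(2,7)N 4/4
(3,2)S 2/2
(3,5)N 3/6
(3,6)N 3/6
(4,2)S 1/1
(4,4)N 1/2
(4,5)S 0/3
(4,7)S 0/1
Sum over 18 students: 1/1 + 2/3 + 2/4 + 1/4 + 3/4 + 3/3 + 2/5 + 2/5 + 1/6 + 5/6 + 4/4 + 2/2 + 3/6 + 3/6 + 1/1 + 1/2 + 0/3 + 0/1 = 157/15; mean = 157/15 ÷ 18 = 157/270 = 0.581481… → 0.581.

0.581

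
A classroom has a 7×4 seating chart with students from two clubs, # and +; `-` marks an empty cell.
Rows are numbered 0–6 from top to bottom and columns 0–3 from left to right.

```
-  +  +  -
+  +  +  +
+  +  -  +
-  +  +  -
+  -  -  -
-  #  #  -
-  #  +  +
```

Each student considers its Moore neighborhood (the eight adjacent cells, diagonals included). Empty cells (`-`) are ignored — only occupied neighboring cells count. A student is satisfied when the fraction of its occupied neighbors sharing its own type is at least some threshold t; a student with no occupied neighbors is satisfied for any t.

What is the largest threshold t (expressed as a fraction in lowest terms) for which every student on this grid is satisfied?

1/4

(0,1)+ 4/4
(0,2)+ 4/4
(1,0)+ 4/4
(1,1)+ 6/6
(1,2)+ 6/6
(1,3)+ 3/3
(2,0)+ 4/4
(2,1)+ 6/6
(2,3)+ 3/3
(3,1)+ 4/4
(3,2)+ 3/3
(4,0)+ 1/2
(5,1)# 2/4
(5,2)# 2/4
(6,1)# 2/3
(6,2)+ 1/4
(6,3)+ 1/2
The smallest same-type fraction is 1/4 at (6,2), which reduces to 1/4. Any threshold above that leaves this student unsatisfied.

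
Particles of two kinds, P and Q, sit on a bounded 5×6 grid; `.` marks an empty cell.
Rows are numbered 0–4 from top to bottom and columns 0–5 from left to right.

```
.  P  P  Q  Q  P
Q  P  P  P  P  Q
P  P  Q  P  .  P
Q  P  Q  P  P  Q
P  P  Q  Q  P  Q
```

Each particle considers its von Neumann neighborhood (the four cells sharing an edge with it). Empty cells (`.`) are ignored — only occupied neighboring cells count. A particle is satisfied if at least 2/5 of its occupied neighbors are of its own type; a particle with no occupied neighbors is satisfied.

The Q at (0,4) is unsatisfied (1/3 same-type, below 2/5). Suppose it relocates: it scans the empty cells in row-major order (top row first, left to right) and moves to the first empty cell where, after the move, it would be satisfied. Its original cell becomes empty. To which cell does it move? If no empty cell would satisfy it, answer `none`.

Vacating (0,4). Empty cells in order:
  (0,0): 1/2 same-type → satisfied — stop here.

(0,0)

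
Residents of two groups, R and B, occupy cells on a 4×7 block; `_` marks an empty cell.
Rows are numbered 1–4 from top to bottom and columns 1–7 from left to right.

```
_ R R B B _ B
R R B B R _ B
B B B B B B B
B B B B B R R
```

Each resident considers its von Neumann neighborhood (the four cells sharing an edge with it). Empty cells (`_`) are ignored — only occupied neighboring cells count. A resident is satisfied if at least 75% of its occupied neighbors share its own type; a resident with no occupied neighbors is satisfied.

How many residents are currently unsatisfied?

13

Row 1: (1,2)R 2/2 ✓ · (1,3)R 1/3 ✗ · (1,4)B 2/3 ✗ · (1,5)B 1/2 ✗ · (1,7)B 1/1 ✓
Row 2: (2,1)R 1/2 ✗ · (2,2)R 2/4 ✗ · (2,3)B 2/4 ✗ · (2,4)B 3/4 ✓ · (2,5)R 0/3 ✗ · (2,7)B 2/2 ✓
Row 3: (3,1)B 2/3 ✗ · (3,2)B 3/4 ✓ · (3,3)B 4/4 ✓ · (3,4)B 4/4 ✓ · (3,5)B 3/4 ✓ · (3,6)B 2/3 ✗ · (3,7)B 2/3 ✗
Row 4: (4,1)B 2/2 ✓ · (4,2)B 3/3 ✓ · (4,3)B 3/3 ✓ · (4,4)B 3/3 ✓ · (4,5)B 2/3 ✗ · (4,6)R 1/3 ✗ · (4,7)R 1/2 ✗
Unsatisfied: (1,3), (1,4), (1,5), (2,1), (2,2), (2,3), (2,5), (3,1), (3,6), (3,7), (4,5), (4,6), (4,7) — 13 in total.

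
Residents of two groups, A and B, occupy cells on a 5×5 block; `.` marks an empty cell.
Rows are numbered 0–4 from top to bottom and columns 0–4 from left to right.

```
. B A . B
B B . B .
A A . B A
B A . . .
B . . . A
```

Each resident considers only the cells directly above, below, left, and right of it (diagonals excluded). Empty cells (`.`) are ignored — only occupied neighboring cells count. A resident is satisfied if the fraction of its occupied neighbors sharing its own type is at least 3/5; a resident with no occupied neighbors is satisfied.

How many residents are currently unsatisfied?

8

Row 0: (0,1)B 1/2 ✗ · (0,2)A 0/1 ✗ · (0,4)B 0/0 ✓
Row 1: (1,0)B 1/2 ✗ · (1,1)B 2/3 ✓ · (1,3)B 1/1 ✓
Row 2: (2,0)A 1/3 ✗ · (2,1)A 2/3 ✓ · (2,3)B 1/2 ✗ · (2,4)A 0/1 ✗
Row 3: (3,0)B 1/3 ✗ · (3,1)A 1/2 ✗
Row 4: (4,0)B 1/1 ✓ · (4,4)A 0/0 ✓
Unsatisfied: (0,1), (0,2), (1,0), (2,0), (2,3), (2,4), (3,0), (3,1) — 8 in total.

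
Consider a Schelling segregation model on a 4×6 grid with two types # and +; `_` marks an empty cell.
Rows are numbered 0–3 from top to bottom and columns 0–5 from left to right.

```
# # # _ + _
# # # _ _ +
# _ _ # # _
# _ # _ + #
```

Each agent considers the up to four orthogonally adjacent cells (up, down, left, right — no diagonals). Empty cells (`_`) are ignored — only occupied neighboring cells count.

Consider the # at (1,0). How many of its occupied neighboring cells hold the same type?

Occupied neighbors of (1,0): (0,0)=#, (2,0)=#, (1,1)=#.
Same type (#): 3 of 3.

3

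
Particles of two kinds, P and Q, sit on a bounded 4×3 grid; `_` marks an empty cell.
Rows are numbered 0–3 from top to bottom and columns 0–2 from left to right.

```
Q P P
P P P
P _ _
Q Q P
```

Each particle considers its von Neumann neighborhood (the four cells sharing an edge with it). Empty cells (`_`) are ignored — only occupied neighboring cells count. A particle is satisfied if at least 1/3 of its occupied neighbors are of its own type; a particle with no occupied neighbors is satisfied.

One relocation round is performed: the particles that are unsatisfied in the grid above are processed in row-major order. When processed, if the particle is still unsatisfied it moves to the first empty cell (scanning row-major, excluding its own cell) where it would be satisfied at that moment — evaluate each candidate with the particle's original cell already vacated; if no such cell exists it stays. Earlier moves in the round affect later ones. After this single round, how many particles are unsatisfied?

0

Initially unsatisfied (in order): (0,0), (3,2).
  (0,0) → (2,1).
  (3,2) → (0,0).
Resulting grid:
P P P
P P P
P Q _
Q Q _
All satisfied now.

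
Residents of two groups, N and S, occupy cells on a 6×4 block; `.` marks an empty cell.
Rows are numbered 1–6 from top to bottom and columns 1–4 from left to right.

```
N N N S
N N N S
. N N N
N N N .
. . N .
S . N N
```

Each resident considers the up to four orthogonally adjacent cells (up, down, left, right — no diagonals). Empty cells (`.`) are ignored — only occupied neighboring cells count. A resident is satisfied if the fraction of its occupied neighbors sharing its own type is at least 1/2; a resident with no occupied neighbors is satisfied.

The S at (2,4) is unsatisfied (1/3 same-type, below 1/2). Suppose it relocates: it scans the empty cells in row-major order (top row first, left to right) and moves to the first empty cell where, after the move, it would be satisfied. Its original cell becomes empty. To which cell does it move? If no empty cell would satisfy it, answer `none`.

Vacating (2,4). Empty cells in order:
  (3,1): 0/3 same-type → still unsatisfied.
  (4,4): 0/2 same-type → still unsatisfied.
  (5,1): 1/2 same-type → satisfied — stop here.

(5,1)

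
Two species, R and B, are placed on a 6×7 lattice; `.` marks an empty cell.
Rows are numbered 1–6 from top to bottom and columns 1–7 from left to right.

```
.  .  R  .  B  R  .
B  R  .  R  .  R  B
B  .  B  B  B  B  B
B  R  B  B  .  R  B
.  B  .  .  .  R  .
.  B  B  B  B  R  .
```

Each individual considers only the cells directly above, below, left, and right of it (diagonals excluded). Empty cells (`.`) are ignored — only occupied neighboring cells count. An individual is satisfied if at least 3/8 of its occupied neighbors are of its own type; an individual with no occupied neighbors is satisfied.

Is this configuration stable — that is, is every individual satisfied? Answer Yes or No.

No

(1,3)R 0/0 ok
(1,5)B 0/1 unhappy
(1,6)R 1/2 ok
(2,1)B 1/2 ok
(2,2)R 0/1 unhappy
(2,4)R 0/1 unhappy
(2,6)R 1/3 unhappy
(2,7)B 1/2 ok
(3,1)B 2/2 ok
(3,3)B 2/2 ok
(3,4)B 3/4 ok
(3,5)B 2/2 ok
(3,6)B 2/4 ok
(3,7)B 3/3 ok
(4,1)B 1/2 ok
(4,2)R 0/3 unhappy
(4,3)B 2/3 ok
(4,4)B 2/2 ok
(4,6)R 1/3 unhappy
(4,7)B 1/2 ok
(5,2)B 1/2 ok
(5,6)R 2/2 ok
(6,2)B 2/2 ok
(6,3)B 2/2 ok
(6,4)B 2/2 ok
(6,5)B 1/2 ok
(6,6)R 1/2 ok
For instance (1,5) has only 0/1 same-type neighbors, below 3/8.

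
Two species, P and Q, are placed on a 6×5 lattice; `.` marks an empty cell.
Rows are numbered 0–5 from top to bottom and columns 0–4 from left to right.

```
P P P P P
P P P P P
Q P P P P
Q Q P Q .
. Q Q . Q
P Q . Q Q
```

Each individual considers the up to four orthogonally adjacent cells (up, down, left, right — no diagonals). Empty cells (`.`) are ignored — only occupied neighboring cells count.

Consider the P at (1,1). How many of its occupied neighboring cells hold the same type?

4

Occupied neighbors of (1,1): (0,1)=P, (2,1)=P, (1,0)=P, (1,2)=P.
Same type (P): 4 of 4.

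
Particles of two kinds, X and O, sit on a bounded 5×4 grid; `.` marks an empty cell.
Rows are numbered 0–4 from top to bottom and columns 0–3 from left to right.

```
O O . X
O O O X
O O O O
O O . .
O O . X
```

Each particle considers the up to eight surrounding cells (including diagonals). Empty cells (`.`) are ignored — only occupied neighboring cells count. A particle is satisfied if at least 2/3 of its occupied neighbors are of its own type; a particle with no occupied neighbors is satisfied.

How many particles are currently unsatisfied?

2

(0,0)O 3/3 ✓
(0,1)O 4/4 ✓
(0,3)X 1/2 ✗
(1,0)O 5/5 ✓
(1,1)O 7/7 ✓
(1,2)O 5/7 ✓
(1,3)X 1/4 ✗
(2,0)O 5/5 ✓
(2,1)O 7/7 ✓
(2,2)O 5/6 ✓
(2,3)O 2/3 ✓
(3,0)O 5/5 ✓
(3,1)O 6/6 ✓
(4,0)O 3/3 ✓
(4,1)O 3/3 ✓
(4,3)X 0/0 ✓
Unsatisfied: (0,3), (1,3) — 2 in total.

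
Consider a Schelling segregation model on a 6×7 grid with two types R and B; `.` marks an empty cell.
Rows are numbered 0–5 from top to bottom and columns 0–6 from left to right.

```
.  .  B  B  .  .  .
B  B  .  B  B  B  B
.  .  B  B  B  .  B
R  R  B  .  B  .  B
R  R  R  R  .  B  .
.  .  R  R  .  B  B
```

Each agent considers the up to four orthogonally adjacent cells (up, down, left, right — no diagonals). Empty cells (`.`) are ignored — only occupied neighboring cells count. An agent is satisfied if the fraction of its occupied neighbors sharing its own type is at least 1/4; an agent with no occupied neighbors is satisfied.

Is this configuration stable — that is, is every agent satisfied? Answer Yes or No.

Yes

(0,2)B 1/1 satisfied
(0,3)B 2/2 satisfied
(1,0)B 1/1 satisfied
(1,1)B 1/1 satisfied
(1,3)B 3/3 satisfied
(1,4)B 3/3 satisfied
(1,5)B 2/2 satisfied
(1,6)B 2/2 satisfied
(2,2)B 2/2 satisfied
(2,3)B 3/3 satisfied
(2,4)B 3/3 satisfied
(2,6)B 2/2 satisfied
(3,0)R 2/2 satisfied
(3,1)R 2/3 satisfied
(3,2)B 1/3 satisfied
(3,4)B 1/1 satisfied
(3,6)B 1/1 satisfied
(4,0)R 2/2 satisfied
(4,1)R 3/3 satisfied
(4,2)R 3/4 satisfied
(4,3)R 2/2 satisfied
(4,5)B 1/1 satisfied
(5,2)R 2/2 satisfied
(5,3)R 2/2 satisfied
(5,5)B 2/2 satisfied
(5,6)B 1/1 satisfied
All meet the threshold, so the configuration is stable.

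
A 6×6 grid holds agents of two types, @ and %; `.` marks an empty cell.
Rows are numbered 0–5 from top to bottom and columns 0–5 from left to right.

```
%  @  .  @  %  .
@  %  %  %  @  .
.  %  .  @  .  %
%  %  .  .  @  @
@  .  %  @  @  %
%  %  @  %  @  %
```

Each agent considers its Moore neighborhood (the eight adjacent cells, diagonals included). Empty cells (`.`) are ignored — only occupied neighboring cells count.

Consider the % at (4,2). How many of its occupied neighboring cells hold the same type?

Occupied neighbors of (4,2): (3,1)=%, (4,3)=@, (5,1)=%, (5,2)=@, (5,3)=%.
Same type (%): 3 of 5.

3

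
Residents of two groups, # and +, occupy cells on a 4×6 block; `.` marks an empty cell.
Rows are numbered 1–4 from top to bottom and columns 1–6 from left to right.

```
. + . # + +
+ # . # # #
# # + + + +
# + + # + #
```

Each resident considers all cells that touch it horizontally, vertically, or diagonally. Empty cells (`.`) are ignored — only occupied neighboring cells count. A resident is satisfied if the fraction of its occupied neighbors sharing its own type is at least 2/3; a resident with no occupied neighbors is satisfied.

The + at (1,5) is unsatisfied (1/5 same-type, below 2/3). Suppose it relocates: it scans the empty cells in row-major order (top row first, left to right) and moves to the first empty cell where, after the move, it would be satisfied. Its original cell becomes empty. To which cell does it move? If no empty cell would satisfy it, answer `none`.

(1,1)

Vacating (1,5). Empty cells in order:
  (1,1): 2/3 same-type → satisfied — stop here.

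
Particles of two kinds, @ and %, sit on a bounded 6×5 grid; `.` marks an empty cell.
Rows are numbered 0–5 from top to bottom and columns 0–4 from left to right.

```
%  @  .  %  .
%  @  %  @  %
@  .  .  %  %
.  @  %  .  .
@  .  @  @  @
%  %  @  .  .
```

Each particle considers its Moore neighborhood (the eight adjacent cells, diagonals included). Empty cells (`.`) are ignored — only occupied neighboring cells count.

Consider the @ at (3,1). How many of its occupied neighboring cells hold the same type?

Occupied neighbors of (3,1): (2,0)=@, (3,2)=%, (4,0)=@, (4,2)=@.
Same type (@): 3 of 4.

3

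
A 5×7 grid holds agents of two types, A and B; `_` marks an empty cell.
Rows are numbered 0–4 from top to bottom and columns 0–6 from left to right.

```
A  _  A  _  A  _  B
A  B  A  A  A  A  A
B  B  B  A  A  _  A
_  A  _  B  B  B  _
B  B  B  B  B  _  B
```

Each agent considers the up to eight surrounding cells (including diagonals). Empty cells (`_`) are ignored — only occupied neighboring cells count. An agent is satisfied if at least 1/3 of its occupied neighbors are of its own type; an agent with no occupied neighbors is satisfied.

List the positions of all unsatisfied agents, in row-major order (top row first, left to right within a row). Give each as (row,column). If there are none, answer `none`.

Row 0: (0,0)A 1/2 ok · (0,2)A 2/3 ok · (0,4)A 3/3 ok · (0,6)B 0/2 unhappy
Row 1: (1,0)A 1/4 unhappy · (1,1)B 3/7 ok · (1,2)A 3/6 ok · (1,3)A 6/7 ok · (1,4)A 5/5 ok · (1,5)A 5/6 ok · (1,6)A 2/3 ok
Row 2: (2,0)B 2/4 ok · (2,1)B 3/6 ok · (2,2)B 3/7 ok · (2,3)A 4/7 ok · (2,4)A 4/7 ok · (2,6)A 2/3 ok
Row 3: (3,1)A 0/6 unhappy · (3,3)B 5/7 ok · (3,4)B 4/6 ok · (3,5)B 3/5 ok
Row 4: (4,0)B 1/2 ok · (4,1)B 2/3 ok · (4,2)B 3/4 ok · (4,3)B 4/4 ok · (4,4)B 4/4 ok · (4,6)B 1/1 ok

(0,6), (1,0), (3,1)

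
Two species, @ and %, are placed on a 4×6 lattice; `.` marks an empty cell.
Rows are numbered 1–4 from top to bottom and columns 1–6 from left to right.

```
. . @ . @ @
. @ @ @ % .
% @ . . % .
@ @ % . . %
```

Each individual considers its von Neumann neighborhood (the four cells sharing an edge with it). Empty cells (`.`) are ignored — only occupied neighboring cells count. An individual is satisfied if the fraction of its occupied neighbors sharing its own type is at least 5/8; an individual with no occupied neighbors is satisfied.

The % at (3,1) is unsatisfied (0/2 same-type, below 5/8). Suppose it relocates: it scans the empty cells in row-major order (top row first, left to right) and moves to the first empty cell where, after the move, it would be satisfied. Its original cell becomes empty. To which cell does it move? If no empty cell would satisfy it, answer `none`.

(1,1)

Vacating (3,1). Empty cells in order:
  (1,1): 0/0 same-type → satisfied — stop here.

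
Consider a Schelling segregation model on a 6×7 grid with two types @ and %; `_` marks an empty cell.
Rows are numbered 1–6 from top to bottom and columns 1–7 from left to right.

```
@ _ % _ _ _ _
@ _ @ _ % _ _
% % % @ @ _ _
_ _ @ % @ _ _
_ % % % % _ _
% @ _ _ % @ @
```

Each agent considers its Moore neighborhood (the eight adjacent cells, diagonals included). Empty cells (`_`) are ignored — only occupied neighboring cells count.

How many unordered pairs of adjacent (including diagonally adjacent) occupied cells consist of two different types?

24

Scan each occupied cell's neighbors to the right and below (and the two forward diagonals) so each pair is counted once.
Row 1: @(1,1)–@(2,1)= %(1,3)–@(2,3)≠  → 1/2 unlike.
Row 2: @(2,1)–%(3,1)≠ @(2,1)–%(3,2)≠ @(2,3)–%(3,3)≠ @(2,3)–@(3,4)= @(2,3)–%(3,2)≠ %(2,5)–@(3,5)≠ %(2,5)–@(3,4)≠  → 6/7 unlike.
Row 3: %(3,1)–%(3,2)= %(3,2)–%(3,3)= %(3,2)–@(4,3)≠ %(3,3)–@(3,4)≠ %(3,3)–@(4,3)≠ %(3,3)–%(4,4)= @(3,4)–@(3,5)= @(3,4)–%(4,4)≠ @(3,4)–@(4,5)= @(3,4)–@(4,3)= @(3,5)–@(4,5)= @(3,5)–%(4,4)≠  → 5/12 unlike.
Row 4: @(4,3)–%(4,4)≠ @(4,3)–%(5,3)≠ @(4,3)–%(5,4)≠ @(4,3)–%(5,2)≠ %(4,4)–@(4,5)≠ %(4,4)–%(5,4)= %(4,4)–%(5,5)= %(4,4)–%(5,3)= @(4,5)–%(5,5)≠ @(4,5)–%(5,4)≠  → 7/10 unlike.
Row 5: %(5,2)–%(5,3)= %(5,2)–@(6,2)≠ %(5,2)–%(6,1)= %(5,3)–%(5,4)= %(5,3)–@(6,2)≠ %(5,4)–%(5,5)= %(5,4)–%(6,5)= %(5,5)–%(6,5)= %(5,5)–@(6,6)≠  → 3/9 unlike.
Row 6: %(6,1)–@(6,2)≠ %(6,5)–@(6,6)≠ @(6,6)–@(6,7)=  → 2/3 unlike.
Total adjacent occupied pairs: 43; unlike-type pairs: 24.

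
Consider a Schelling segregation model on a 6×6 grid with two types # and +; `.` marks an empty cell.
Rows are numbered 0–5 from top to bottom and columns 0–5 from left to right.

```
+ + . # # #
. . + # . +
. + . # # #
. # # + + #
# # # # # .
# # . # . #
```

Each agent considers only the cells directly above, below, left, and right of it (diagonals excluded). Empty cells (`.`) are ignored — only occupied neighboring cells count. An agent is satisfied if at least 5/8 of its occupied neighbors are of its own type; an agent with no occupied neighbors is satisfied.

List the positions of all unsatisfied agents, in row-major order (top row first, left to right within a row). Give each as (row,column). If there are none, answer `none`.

(0,0)+ 1/1 ✓
(0,1)+ 1/1 ✓
(0,3)# 2/2 ✓
(0,4)# 2/2 ✓
(0,5)# 1/2 ✗
(1,2)+ 0/1 ✗
(1,3)# 2/3 ✓
(1,5)+ 0/2 ✗
(2,1)+ 0/1 ✗
(2,3)# 2/3 ✓
(2,4)# 2/3 ✓
(2,5)# 2/3 ✓
(3,1)# 2/3 ✓
(3,2)# 2/3 ✓
(3,3)+ 1/4 ✗
(3,4)+ 1/4 ✗
(3,5)# 1/2 ✗
(4,0)# 2/2 ✓
(4,1)# 4/4 ✓
(4,2)# 3/3 ✓
(4,3)# 3/4 ✓
(4,4)# 1/2 ✗
(5,0)# 2/2 ✓
(5,1)# 2/2 ✓
(5,3)# 1/1 ✓
(5,5)# 0/0 ✓

(0,5), (1,2), (1,5), (2,1), (3,3), (3,4), (3,5), (4,4)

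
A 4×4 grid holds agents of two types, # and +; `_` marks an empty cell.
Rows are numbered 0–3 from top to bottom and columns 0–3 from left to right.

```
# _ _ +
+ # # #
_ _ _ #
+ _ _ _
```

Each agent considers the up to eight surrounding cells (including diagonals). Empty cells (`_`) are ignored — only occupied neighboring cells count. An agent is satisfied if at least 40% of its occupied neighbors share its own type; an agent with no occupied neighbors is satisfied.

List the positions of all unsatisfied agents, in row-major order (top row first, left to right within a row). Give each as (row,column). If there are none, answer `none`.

(0,0)# 1/2 satisfied
(0,3)+ 0/2 not
(1,0)+ 0/2 not
(1,1)# 2/3 satisfied
(1,2)# 3/4 satisfied
(1,3)# 2/3 satisfied
(2,3)# 2/2 satisfied
(3,0)+ 0/0 satisfied

(0,3), (1,0)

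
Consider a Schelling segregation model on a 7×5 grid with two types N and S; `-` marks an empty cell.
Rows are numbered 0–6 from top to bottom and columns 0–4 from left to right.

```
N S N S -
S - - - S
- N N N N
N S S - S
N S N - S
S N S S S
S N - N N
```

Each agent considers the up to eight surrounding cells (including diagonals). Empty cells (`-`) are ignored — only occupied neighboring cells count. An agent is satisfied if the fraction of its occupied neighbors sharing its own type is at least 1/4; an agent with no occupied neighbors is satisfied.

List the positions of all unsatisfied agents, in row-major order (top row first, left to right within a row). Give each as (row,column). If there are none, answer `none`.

(0,0)N 0/2 not
(0,1)S 1/3 satisfied
(0,2)N 0/2 not
(0,3)S 1/2 satisfied
(1,0)S 1/3 satisfied
(1,4)S 1/3 satisfied
(2,1)N 2/5 satisfied
(2,2)N 2/4 satisfied
(2,3)N 2/5 satisfied
(2,4)N 1/3 satisfied
(3,0)N 2/4 satisfied
(3,1)S 2/7 satisfied
(3,2)S 2/6 satisfied
(3,4)S 1/3 satisfied
(4,0)N 2/5 satisfied
(4,1)S 4/8 satisfied
(4,2)N 1/6 not
(4,4)S 3/3 satisfied
(5,0)S 2/5 satisfied
(5,1)N 3/7 satisfied
(5,2)S 2/6 satisfied
(5,3)S 3/6 satisfied
(5,4)S 2/4 satisfied
(6,0)S 1/3 satisfied
(6,1)N 1/4 satisfied
(6,3)N 1/4 satisfied
(6,4)N 1/3 satisfied

(0,0), (0,2), (4,2)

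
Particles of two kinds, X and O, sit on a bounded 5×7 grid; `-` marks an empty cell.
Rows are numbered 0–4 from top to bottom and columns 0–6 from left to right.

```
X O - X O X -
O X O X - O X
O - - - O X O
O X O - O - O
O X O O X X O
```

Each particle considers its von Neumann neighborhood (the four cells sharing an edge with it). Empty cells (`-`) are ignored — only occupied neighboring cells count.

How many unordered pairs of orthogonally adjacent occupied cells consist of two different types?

21

Scan each occupied cell's neighbors to the right and below so each pair is counted once.
From row 0: 6 unlike of 7 pairs (running 6/7).
From row 1: 6 unlike of 7 pairs (running 12/14).
From row 2: 2 unlike of 5 pairs (running 14/19).
From row 3: 3 unlike of 7 pairs (running 17/26).
From row 4: 4 unlike of 6 pairs (running 21/32).
Total adjacent occupied pairs: 32; unlike-type pairs: 21.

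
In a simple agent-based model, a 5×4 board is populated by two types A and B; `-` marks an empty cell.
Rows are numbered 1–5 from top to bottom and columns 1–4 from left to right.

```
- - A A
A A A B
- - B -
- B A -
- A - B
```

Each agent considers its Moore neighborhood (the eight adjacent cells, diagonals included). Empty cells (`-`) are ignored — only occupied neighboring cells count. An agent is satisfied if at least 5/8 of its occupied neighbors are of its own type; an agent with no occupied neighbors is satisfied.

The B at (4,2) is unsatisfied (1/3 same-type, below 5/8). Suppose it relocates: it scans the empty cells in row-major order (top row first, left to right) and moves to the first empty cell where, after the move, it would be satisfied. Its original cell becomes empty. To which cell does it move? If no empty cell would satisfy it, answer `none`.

(4,4)

Vacating (4,2). Empty cells in order:
  (1,1): 0/2 same-type → still unsatisfied.
  (1,2): 0/4 same-type → still unsatisfied.
  (3,1): 0/2 same-type → still unsatisfied.
  (3,2): 1/5 same-type → still unsatisfied.
  (3,4): 2/4 same-type → still unsatisfied.
  (4,1): 0/1 same-type → still unsatisfied.
  (4,4): 2/3 same-type → satisfied — stop here.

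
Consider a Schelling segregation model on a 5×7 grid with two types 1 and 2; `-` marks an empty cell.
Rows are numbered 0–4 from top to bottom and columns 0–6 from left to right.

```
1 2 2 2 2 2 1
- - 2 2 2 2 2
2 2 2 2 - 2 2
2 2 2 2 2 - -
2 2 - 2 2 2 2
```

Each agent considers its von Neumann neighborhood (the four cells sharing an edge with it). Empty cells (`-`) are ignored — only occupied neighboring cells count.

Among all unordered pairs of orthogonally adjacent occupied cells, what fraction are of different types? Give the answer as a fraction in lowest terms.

Scan each occupied cell's neighbors to the right and below so each pair is counted once.
Row 0: 1(0,0)–2(0,1)≠ 2(0,1)–2(0,2)= 2(0,2)–2(0,3)= 2(0,2)–2(1,2)= 2(0,3)–2(0,4)= 2(0,3)–2(1,3)= 2(0,4)–2(0,5)= 2(0,4)–2(1,4)= 2(0,5)–1(0,6)≠ 2(0,5)–2(1,5)= 1(0,6)–2(1,6)≠  → 3/11 unlike.
Row 1: 2(1,2)–2(1,3)= 2(1,2)–2(2,2)= 2(1,3)–2(1,4)= 2(1,3)–2(2,3)= 2(1,4)–2(1,5)= 2(1,5)–2(1,6)= 2(1,5)–2(2,5)= 2(1,6)–2(2,6)=  → 0/8 unlike.
Row 2: 2(2,0)–2(2,1)= 2(2,0)–2(3,0)= 2(2,1)–2(2,2)= 2(2,1)–2(3,1)= 2(2,2)–2(2,3)= 2(2,2)–2(3,2)= 2(2,3)–2(3,3)= 2(2,5)–2(2,6)=  → 0/8 unlike.
Row 3: 2(3,0)–2(3,1)= 2(3,0)–2(4,0)= 2(3,1)–2(3,2)= 2(3,1)–2(4,1)= 2(3,2)–2(3,3)= 2(3,3)–2(3,4)= 2(3,3)–2(4,3)= 2(3,4)–2(4,4)=  → 0/8 unlike.
Row 4: 2(4,0)–2(4,1)= 2(4,3)–2(4,4)= 2(4,4)–2(4,5)= 2(4,5)–2(4,6)=  → 0/4 unlike.
Total adjacent occupied pairs: 39; unlike-type pairs: 3.
3/39 reduces to 1/13.

1/13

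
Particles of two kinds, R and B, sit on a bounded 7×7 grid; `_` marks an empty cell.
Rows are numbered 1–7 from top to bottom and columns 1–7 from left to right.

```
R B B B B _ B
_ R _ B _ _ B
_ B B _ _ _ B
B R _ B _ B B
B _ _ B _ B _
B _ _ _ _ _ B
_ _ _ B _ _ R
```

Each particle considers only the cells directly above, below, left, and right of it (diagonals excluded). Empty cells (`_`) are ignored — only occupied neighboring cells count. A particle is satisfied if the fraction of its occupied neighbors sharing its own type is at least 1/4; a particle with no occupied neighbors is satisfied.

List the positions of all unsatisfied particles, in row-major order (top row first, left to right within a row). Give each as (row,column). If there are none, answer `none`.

(1,1), (2,2), (4,2), (6,7), (7,7)

Row 1: (1,1)R 0/1 unhappy · (1,2)B 1/3 ok · (1,3)B 2/2 ok · (1,4)B 3/3 ok · (1,5)B 1/1 ok · (1,7)B 1/1 ok
Row 2: (2,2)R 0/2 unhappy · (2,4)B 1/1 ok · (2,7)B 2/2 ok
Row 3: (3,2)B 1/3 ok · (3,3)B 1/1 ok · (3,7)B 2/2 ok
Row 4: (4,1)B 1/2 ok · (4,2)R 0/2 unhappy · (4,4)B 1/1 ok · (4,6)B 2/2 ok · (4,7)B 2/2 ok
Row 5: (5,1)B 2/2 ok · (5,4)B 1/1 ok · (5,6)B 1/1 ok
Row 6: (6,1)B 1/1 ok · (6,7)B 0/1 unhappy
Row 7: (7,4)B 0/0 ok · (7,7)R 0/1 unhappy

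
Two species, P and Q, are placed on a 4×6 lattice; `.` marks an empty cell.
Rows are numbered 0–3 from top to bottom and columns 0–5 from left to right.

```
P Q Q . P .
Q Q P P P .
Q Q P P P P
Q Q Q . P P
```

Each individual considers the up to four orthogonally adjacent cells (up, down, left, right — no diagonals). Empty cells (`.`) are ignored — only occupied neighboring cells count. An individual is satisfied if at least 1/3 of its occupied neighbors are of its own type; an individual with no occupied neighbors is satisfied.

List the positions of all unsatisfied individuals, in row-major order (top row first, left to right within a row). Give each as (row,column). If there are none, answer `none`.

(0,0)

Row 0: (0,0)P 0/2 ✗ · (0,1)Q 2/3 ✓ · (0,2)Q 1/2 ✓ · (0,4)P 1/1 ✓
Row 1: (1,0)Q 2/3 ✓ · (1,1)Q 3/4 ✓ · (1,2)P 2/4 ✓ · (1,3)P 3/3 ✓ · (1,4)P 3/3 ✓
Row 2: (2,0)Q 3/3 ✓ · (2,1)Q 3/4 ✓ · (2,2)P 2/4 ✓ · (2,3)P 3/3 ✓ · (2,4)P 4/4 ✓ · (2,5)P 2/2 ✓
Row 3: (3,0)Q 2/2 ✓ · (3,1)Q 3/3 ✓ · (3,2)Q 1/2 ✓ · (3,4)P 2/2 ✓ · (3,5)P 2/2 ✓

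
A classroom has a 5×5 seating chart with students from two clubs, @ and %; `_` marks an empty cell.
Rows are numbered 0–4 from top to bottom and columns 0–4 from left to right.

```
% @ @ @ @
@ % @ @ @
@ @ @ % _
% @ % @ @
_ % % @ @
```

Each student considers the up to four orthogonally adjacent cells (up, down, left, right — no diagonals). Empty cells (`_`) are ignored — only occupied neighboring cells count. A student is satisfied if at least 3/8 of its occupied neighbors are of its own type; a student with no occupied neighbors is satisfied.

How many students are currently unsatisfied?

8

Row 0: (0,0)% 0/2 not · (0,1)@ 1/3 not · (0,2)@ 3/3 satisfied · (0,3)@ 3/3 satisfied · (0,4)@ 2/2 satisfied
Row 1: (1,0)@ 1/3 not · (1,1)% 0/4 not · (1,2)@ 3/4 satisfied · (1,3)@ 3/4 satisfied · (1,4)@ 2/2 satisfied
Row 2: (2,0)@ 2/3 satisfied · (2,1)@ 3/4 satisfied · (2,2)@ 2/4 satisfied · (2,3)% 0/3 not
Row 3: (3,0)% 0/2 not · (3,1)@ 1/4 not · (3,2)% 1/4 not · (3,3)@ 2/4 satisfied · (3,4)@ 2/2 satisfied
Row 4: (4,1)% 1/2 satisfied · (4,2)% 2/3 satisfied · (4,3)@ 2/3 satisfied · (4,4)@ 2/2 satisfied
Unsatisfied: (0,0), (0,1), (1,0), (1,1), (2,3), (3,0), (3,1), (3,2) — 8 in total.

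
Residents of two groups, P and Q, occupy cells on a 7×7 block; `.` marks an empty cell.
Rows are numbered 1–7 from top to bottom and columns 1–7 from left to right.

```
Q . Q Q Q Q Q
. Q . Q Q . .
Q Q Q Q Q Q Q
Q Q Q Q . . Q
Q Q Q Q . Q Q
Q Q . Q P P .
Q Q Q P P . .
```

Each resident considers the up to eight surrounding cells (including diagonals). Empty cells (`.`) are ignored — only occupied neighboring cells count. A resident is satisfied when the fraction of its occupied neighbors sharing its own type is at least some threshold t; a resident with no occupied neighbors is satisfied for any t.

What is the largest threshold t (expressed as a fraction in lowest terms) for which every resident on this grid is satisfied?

1/2

Row 1: (1,1)Q 1/1 · (1,3)Q 3/3 · (1,4)Q 4/4 · (1,5)Q 4/4 · (1,6)Q 3/3 · (1,7)Q 1/1
Row 2: (2,2)Q 5/5 · (2,4)Q 7/7 · (2,5)Q 7/7
Row 3: (3,1)Q 4/4 · (3,2)Q 6/6 · (3,3)Q 7/7 · (3,4)Q 6/6 · (3,5)Q 5/5 · (3,6)Q 4/4 · (3,7)Q 2/2
Row 4: (4,1)Q 5/5 · (4,2)Q 8/8 · (4,3)Q 8/8 · (4,4)Q 6/6 · (4,7)Q 4/4
Row 5: (5,1)Q 5/5 · (5,2)Q 7/7 · (5,3)Q 7/7 · (5,4)Q 4/5 · (5,6)Q 2/4 · (5,7)Q 2/3
Row 6: (6,1)Q 5/5 · (6,2)Q 7/7 · (6,4)Q 3/6 · (6,5)P 3/6 · (6,6)P 2/4
Row 7: (7,1)Q 3/3 · (7,2)Q 4/4 · (7,3)Q 3/4 · (7,4)P 2/4 · (7,5)P 3/4
The smallest same-type fraction is 2/4 at (5,6), which reduces to 1/2. Any threshold above that leaves this resident unsatisfied.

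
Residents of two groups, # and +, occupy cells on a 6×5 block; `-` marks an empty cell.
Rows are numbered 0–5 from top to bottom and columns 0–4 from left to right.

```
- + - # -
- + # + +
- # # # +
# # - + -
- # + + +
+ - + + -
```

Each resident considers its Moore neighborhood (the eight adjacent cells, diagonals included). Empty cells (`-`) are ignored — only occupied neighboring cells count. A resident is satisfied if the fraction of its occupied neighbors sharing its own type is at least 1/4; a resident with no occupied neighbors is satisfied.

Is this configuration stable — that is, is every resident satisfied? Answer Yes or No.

No

Row 0: (0,1)+ 1/2 ✓ · (0,3)# 1/3 ✓
Row 1: (1,1)+ 1/4 ✓ · (1,2)# 4/7 ✓ · (1,3)+ 2/6 ✓ · (1,4)+ 2/4 ✓
Row 2: (2,1)# 4/5 ✓ · (2,2)# 4/7 ✓ · (2,3)# 2/6 ✓ · (2,4)+ 3/4 ✓
Row 3: (3,0)# 3/3 ✓ · (3,1)# 4/5 ✓ · (3,3)+ 4/6 ✓
Row 4: (4,1)# 2/5 ✓ · (4,2)+ 4/6 ✓ · (4,3)+ 5/5 ✓ · (4,4)+ 3/3 ✓
Row 5: (5,0)+ 0/1 ✗ · (5,2)+ 3/4 ✓ · (5,3)+ 4/4 ✓
For instance (5,0) has only 0/1 same-type neighbors, below 1/4.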